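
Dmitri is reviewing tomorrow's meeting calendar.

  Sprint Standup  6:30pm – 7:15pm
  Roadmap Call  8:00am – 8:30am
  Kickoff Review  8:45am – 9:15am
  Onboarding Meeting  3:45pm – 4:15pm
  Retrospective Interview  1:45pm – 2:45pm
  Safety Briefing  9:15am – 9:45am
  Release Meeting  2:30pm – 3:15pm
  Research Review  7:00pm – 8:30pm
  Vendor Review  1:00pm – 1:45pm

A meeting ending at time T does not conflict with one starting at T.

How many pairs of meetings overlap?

2

Check each pair: they overlap iff neither finishes before the other starts.
Sorted by start: Roadmap Call, Kickoff Review, Safety Briefing, Vendor Review, Retrospective Interview, Release Meeting, Onboarding Meeting, Sprint Standup, Research Review.
Kickoff Review starts after Roadmap Call ends, so nothing later overlaps Roadmap Call either.
Safety Briefing starts exactly when Kickoff Review ends (back-to-back, no overlap), so nothing later overlaps Kickoff Review either.
Vendor Review starts after Safety Briefing ends, so nothing later overlaps Safety Briefing either.
Retrospective Interview starts exactly when Vendor Review ends (back-to-back, no overlap), so nothing later overlaps Vendor Review either.
Release Meeting starts before Retrospective Interview ends → Retrospective Interview and Release Meeting overlap.
Onboarding Meeting starts after Retrospective Interview ends, so nothing later overlaps Retrospective Interview either.
Onboarding Meeting starts after Release Meeting ends, so nothing later overlaps Release Meeting either.
Sprint Standup starts after Onboarding Meeting ends, so nothing later overlaps Onboarding Meeting either.
Research Review starts before Sprint Standup ends → Sprint Standup and Research Review overlap.
Overlapping pairs: Release Meeting & Retrospective Interview, Research Review & Sprint Standup — 2 in total.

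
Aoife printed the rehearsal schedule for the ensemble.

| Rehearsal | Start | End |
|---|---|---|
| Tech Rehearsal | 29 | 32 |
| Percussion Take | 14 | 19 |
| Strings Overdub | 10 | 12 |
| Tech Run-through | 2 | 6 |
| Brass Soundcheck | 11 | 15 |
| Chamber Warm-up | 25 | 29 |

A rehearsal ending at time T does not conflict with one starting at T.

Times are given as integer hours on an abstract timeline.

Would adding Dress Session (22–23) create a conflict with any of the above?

No — it doesn't clash with anything

Tech Run-through: ends 6 at or before Dress Session starts 22 → clear.
Strings Overdub: ends 12 at or before Dress Session starts 22 → clear.
Brass Soundcheck: ends 15 at or before Dress Session starts 22 → clear.
Percussion Take: ends 19 at or before Dress Session starts 22 → clear.
Chamber Warm-up: starts 25 at or after Dress Session ends 23 → clear.
Tech Rehearsal: starts 29 at or after Dress Session ends 23 → clear.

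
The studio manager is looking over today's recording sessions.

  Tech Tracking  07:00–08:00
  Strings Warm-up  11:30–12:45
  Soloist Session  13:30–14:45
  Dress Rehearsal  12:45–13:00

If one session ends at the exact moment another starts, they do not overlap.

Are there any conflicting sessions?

No

Sorted by start: Tech Tracking, Strings Warm-up, Dress Rehearsal, Soloist Session.
Strings Warm-up starts after Tech Tracking ends, so nothing later overlaps Tech Tracking either.
Dress Rehearsal starts exactly when Strings Warm-up ends (back-to-back, no overlap), so nothing later overlaps Strings Warm-up either.
Soloist Session starts after Dress Rehearsal ends.
Every pair is clear; the schedule has no overlaps.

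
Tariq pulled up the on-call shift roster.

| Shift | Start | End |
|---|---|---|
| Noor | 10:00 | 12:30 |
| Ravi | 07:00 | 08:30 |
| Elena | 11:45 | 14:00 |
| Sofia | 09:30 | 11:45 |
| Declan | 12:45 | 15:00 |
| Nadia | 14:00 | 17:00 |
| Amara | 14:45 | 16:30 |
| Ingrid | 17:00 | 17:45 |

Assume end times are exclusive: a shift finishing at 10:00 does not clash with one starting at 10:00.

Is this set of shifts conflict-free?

No

Sorted by start: Ravi, Sofia, Noor, Elena, Declan, Nadia, Amara, Ingrid.
Sofia starts after Ravi ends — done with Ravi.
Noor starts before Sofia ends → Sofia and Noor overlap.
That's a conflict, so the schedule is not conflict-free.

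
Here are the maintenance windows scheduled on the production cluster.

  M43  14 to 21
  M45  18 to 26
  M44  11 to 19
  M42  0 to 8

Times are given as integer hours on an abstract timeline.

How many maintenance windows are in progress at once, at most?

Sort all start/end points and keep a running count:
0 start M42 → 1
8 end M42 → 0
11 start M44 → 1
14 start M43 → 2
18 start M45 → 3
19 end M44 → 2
21 end M43 → 1
26 end M45 → 0
Peak is 3, at 18 (M43, M44, M45).

3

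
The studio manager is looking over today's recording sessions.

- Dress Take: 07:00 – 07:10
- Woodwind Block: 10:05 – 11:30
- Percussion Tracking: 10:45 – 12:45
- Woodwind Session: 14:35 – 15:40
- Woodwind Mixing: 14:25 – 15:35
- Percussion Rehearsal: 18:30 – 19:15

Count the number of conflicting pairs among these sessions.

2

Sorted by start: Dress Take, Woodwind Block, Percussion Tracking, Woodwind Mixing, Woodwind Session, Percussion Rehearsal.
Woodwind Block starts after Dress Take ends — done with Dress Take.
Percussion Tracking starts before Woodwind Block ends → Woodwind Block and Percussion Tracking overlap.
Woodwind Mixing starts after Woodwind Block ends — done with Woodwind Block.
Woodwind Mixing starts after Percussion Tracking ends — done with Percussion Tracking.
Woodwind Session starts before Woodwind Mixing ends → Woodwind Mixing and Woodwind Session overlap.
Percussion Rehearsal starts after Woodwind Mixing ends.
Percussion Rehearsal starts after Woodwind Session ends.
Overlapping pairs: Percussion Tracking & Woodwind Block, Woodwind Mixing & Woodwind Session — 2 in total.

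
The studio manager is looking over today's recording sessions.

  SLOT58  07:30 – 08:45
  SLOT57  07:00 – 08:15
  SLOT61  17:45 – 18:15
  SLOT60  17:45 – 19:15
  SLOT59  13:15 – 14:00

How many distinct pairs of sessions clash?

Sorted by start: SLOT57, SLOT58, SLOT59, SLOT60, SLOT61.
SLOT58 starts before SLOT57 ends → SLOT57 and SLOT58 overlap.
SLOT59 starts after SLOT57 ends, so nothing later overlaps SLOT57 either.
SLOT59 starts after SLOT58 ends, so nothing later overlaps SLOT58 either.
SLOT60 starts after SLOT59 ends, so nothing later overlaps SLOT59 either.
SLOT61 starts before SLOT60 ends → SLOT60 and SLOT61 overlap.
Overlapping pairs: SLOT57 & SLOT58, SLOT60 & SLOT61 — 2 in total.

2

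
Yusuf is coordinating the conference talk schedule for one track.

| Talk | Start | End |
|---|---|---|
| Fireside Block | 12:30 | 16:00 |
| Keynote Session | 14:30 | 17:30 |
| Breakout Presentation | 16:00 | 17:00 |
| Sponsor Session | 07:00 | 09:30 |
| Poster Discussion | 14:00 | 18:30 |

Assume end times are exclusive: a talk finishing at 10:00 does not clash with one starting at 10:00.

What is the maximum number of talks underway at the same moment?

3

Sweep the timeline, counting +1 at each start and −1 at each end (ends before starts at a tie):
07:00 start Sponsor Session → 1
09:30 end Sponsor Session → 0
12:30 start Fireside Block → 1
14:00 start Poster Discussion → 2
14:30 start Keynote Session → 3
16:00 end Fireside Block → 2
16:00 start Breakout Presentation → 3
17:00 end Breakout Presentation → 2
17:30 end Keynote Session → 1
18:30 end Poster Discussion → 0
Peak is 3, at 14:30 (Fireside Block, Keynote Session, Poster Discussion).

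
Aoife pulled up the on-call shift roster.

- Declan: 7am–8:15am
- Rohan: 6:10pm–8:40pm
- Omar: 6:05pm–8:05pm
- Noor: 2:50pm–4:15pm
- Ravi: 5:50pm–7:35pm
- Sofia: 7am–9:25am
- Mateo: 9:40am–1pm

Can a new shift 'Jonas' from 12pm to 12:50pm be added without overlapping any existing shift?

Declan: ends 8:15am at or before Jonas starts 12pm → clear.
Sofia: ends 9:25am at or before Jonas starts 12pm → clear.
Mateo: starts 9:40am before Jonas ends 12:50pm, and ends 1pm after Jonas starts 12pm → overlap.
Noor: starts 2:50pm at or after Jonas ends 12:50pm → clear.
Ravi: starts 5:50pm at or after Jonas ends 12:50pm → clear.
Omar: starts 6:05pm at or after Jonas ends 12:50pm → clear.
Rohan: starts 6:10pm at or after Jonas ends 12:50pm → clear.
Jonas overlaps Mateo.

No — it overlaps Mateo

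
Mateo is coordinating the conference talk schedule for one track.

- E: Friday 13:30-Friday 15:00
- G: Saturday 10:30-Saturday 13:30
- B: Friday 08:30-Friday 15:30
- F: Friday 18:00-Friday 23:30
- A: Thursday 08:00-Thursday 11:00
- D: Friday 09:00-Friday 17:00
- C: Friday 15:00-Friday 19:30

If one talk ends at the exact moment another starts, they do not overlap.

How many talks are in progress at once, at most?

3

Sort all start/end points and keep a running count:
Thursday 08:00 start A → 1
Thursday 11:00 end A → 0
Friday 08:30 start B → 1
Friday 09:00 start D → 2
Friday 13:30 start E → 3
Friday 15:00 end E → 2
Friday 15:00 start C → 3
Friday 15:30 end B → 2
Friday 17:00 end D → 1
Friday 18:00 start F → 2
Friday 19:30 end C → 1
Friday 23:30 end F → 0
Saturday 10:30 start G → 1
Saturday 13:30 end G → 0
Peak is 3, at Friday 13:30 (B, D, E).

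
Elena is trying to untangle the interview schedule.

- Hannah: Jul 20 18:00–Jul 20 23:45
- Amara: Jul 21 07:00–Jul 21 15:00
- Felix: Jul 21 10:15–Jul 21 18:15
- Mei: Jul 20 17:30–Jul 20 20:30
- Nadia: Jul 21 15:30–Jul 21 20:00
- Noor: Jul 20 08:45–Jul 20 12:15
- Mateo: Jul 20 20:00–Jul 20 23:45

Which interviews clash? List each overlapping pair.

Amara & Felix, Felix & Nadia, Hannah & Mateo, Hannah & Mei, Mateo & Mei

Sorted by start: Noor, Mei, Hannah, Mateo, Amara, Felix, Nadia.
Mei starts after Noor ends; Noor is clear from here.
Hannah starts before Mei ends → Mei and Hannah overlap.
Mateo starts before Mei ends → Mei and Mateo overlap.
Amara starts after Mei ends; Mei is clear from here.
Mateo starts before Hannah ends → Hannah and Mateo overlap.
Amara starts after Hannah ends; Hannah is clear from here.
Amara starts after Mateo ends; Mateo is clear from here.
Felix starts before Amara ends → Amara and Felix overlap.
Nadia starts after Amara ends.
Nadia starts before Felix ends → Felix and Nadia overlap.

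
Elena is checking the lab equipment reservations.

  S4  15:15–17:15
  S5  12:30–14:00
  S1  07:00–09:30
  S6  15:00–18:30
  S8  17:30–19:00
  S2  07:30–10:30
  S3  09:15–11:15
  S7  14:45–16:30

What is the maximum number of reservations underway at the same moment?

3

Sweep the timeline, counting +1 at each start and −1 at each end (ends before starts at a tie):
07:00 start S1 → 1
07:30 start S2 → 2
09:15 start S3 → 3
09:30 end S1 → 2
10:30 end S2 → 1
11:15 end S3 → 0
12:30 start S5 → 1
14:00 end S5 → 0
14:45 start S7 → 1
15:00 start S6 → 2
15:15 start S4 → 3
16:30 end S7 → 2
17:15 end S4 → 1
17:30 start S8 → 2
18:30 end S6 → 1
19:00 end S8 → 0
Peak is 3, at 09:15 (S1, S2, S3).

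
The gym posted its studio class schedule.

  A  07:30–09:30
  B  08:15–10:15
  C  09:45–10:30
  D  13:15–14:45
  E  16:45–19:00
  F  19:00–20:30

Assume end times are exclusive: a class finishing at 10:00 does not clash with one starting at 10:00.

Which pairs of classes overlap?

Sorted by start: A, B, C, D, E, F.
B starts before A ends → A and B overlap.
C starts after A ends, so A has no further overlaps.
C starts before B ends → B and C overlap.
D starts after B ends, so B has no further overlaps.
D starts after C ends, so C has no further overlaps.
E starts after D ends, so D has no further overlaps.
F starts exactly when E ends (back-to-back, no overlap).

A & B, B & C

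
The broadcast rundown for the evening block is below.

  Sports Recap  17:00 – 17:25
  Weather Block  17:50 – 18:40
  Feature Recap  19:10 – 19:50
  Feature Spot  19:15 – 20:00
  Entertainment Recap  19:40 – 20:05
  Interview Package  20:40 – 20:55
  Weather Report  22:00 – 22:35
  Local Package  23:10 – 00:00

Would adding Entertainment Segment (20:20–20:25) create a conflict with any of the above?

No — it doesn't clash with anything

Sports Recap: ends 17:25 at or before Entertainment Segment starts 20:20 → clear.
Weather Block: ends 18:40 at or before Entertainment Segment starts 20:20 → clear.
Feature Recap: ends 19:50 at or before Entertainment Segment starts 20:20 → clear.
Feature Spot: ends 20:00 at or before Entertainment Segment starts 20:20 → clear.
Entertainment Recap: ends 20:05 at or before Entertainment Segment starts 20:20 → clear.
Interview Package: starts 20:40 at or after Entertainment Segment ends 20:25 → clear.
Weather Report: starts 22:00 at or after Entertainment Segment ends 20:25 → clear.
Local Package: starts 23:10 at or after Entertainment Segment ends 20:25 → clear.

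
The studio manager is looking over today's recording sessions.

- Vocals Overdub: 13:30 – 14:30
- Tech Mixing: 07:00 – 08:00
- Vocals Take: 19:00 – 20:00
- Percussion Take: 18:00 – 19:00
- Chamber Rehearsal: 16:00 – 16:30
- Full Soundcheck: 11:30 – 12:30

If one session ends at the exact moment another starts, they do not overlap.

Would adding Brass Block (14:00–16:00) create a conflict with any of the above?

Tech Mixing: ends 08:00 at or before Brass Block starts 14:00 → clear.
Full Soundcheck: ends 12:30 at or before Brass Block starts 14:00 → clear.
Vocals Overdub: starts 13:30 before Brass Block ends 16:00, and ends 14:30 after Brass Block starts 14:00 → overlap.
Chamber Rehearsal: starts 16:00 at or after Brass Block ends 16:00 → clear.
Percussion Take: starts 18:00 at or after Brass Block ends 16:00 → clear.
Vocals Take: starts 19:00 at or after Brass Block ends 16:00 → clear.
Brass Block overlaps Vocals Overdub.

Yes — it overlaps Vocals Overdub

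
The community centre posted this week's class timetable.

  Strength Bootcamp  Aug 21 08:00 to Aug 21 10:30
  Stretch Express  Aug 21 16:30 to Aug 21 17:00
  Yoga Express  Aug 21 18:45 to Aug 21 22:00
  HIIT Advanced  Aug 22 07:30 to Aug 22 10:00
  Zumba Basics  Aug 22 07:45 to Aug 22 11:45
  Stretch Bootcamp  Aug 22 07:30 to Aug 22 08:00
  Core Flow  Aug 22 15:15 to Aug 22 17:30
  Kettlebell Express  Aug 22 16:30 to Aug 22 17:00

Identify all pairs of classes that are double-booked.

Sorted by start: Strength Bootcamp, Stretch Express, Yoga Express, HIIT Advanced, Stretch Bootcamp, Zumba Basics, Core Flow, Kettlebell Express.
Stretch Express starts after Strength Bootcamp ends — done with Strength Bootcamp.
Yoga Express starts after Stretch Express ends — done with Stretch Express.
HIIT Advanced starts after Yoga Express ends — done with Yoga Express.
Stretch Bootcamp starts before HIIT Advanced ends → HIIT Advanced and Stretch Bootcamp overlap.
Zumba Basics starts before HIIT Advanced ends → HIIT Advanced and Zumba Basics overlap.
Core Flow starts after HIIT Advanced ends — done with HIIT Advanced.
Zumba Basics starts before Stretch Bootcamp ends → Stretch Bootcamp and Zumba Basics overlap.
Core Flow starts after Stretch Bootcamp ends — done with Stretch Bootcamp.
Core Flow starts after Zumba Basics ends — done with Zumba Basics.
Kettlebell Express starts before Core Flow ends → Core Flow and Kettlebell Express overlap.

Core Flow & Kettlebell Express, HIIT Advanced & Stretch Bootcamp, HIIT Advanced & Zumba Basics, Stretch Bootcamp & Zumba Basics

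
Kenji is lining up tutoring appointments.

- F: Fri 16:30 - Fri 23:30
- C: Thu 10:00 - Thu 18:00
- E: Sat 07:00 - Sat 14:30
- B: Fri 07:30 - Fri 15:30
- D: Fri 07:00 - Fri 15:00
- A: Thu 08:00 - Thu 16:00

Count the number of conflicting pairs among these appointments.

Sorted by start: A, C, D, B, F, E.
C starts before A ends → A and C overlap.
D starts after A ends, so nothing later overlaps A either.
D starts after C ends, so nothing later overlaps C either.
B starts before D ends → D and B overlap.
F starts after D ends, so nothing later overlaps D either.
F starts after B ends, so nothing later overlaps B either.
E starts after F ends.
Overlapping pairs: A & C, B & D — 2 in total.

2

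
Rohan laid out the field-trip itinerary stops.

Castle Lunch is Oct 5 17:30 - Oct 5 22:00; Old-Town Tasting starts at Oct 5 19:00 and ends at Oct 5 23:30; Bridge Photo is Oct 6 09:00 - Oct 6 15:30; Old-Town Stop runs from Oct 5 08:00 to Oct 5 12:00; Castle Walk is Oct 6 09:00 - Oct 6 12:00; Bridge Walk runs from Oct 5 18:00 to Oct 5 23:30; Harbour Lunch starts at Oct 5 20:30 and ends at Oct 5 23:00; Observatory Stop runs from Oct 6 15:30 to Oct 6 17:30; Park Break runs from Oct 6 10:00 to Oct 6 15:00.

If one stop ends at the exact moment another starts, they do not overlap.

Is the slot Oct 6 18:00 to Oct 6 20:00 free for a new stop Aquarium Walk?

Old-Town Stop: ends Oct 5 12:00 at or before Aquarium Walk starts Oct 6 18:00 → clear.
Castle Lunch: ends Oct 5 22:00 at or before Aquarium Walk starts Oct 6 18:00 → clear.
Bridge Walk: ends Oct 5 23:30 at or before Aquarium Walk starts Oct 6 18:00 → clear.
Old-Town Tasting: ends Oct 5 23:30 at or before Aquarium Walk starts Oct 6 18:00 → clear.
Harbour Lunch: ends Oct 5 23:00 at or before Aquarium Walk starts Oct 6 18:00 → clear.
Bridge Photo: ends Oct 6 15:30 at or before Aquarium Walk starts Oct 6 18:00 → clear.
Castle Walk: ends Oct 6 12:00 at or before Aquarium Walk starts Oct 6 18:00 → clear.
Park Break: ends Oct 6 15:00 at or before Aquarium Walk starts Oct 6 18:00 → clear.
Observatory Stop: ends Oct 6 17:30 at or before Aquarium Walk starts Oct 6 18:00 → clear.

Yes — the slot is free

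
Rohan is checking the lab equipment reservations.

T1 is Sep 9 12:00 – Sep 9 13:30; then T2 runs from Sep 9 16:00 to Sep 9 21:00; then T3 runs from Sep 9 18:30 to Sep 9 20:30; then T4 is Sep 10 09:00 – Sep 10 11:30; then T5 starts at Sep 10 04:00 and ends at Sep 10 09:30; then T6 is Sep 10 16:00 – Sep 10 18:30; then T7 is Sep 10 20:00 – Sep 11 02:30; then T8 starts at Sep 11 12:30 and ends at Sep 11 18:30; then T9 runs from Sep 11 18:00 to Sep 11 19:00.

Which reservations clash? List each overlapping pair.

T2 & T3, T4 & T5, T8 & T9

Check each pair: they overlap iff neither finishes before the other starts.
Sorted by start: T1, T2, T3, T5, T4, T6, T7, T8, T9.
T2 starts after T1 ends, so T1 has no further overlaps.
T3 starts before T2 ends → T2 and T3 overlap.
T5 starts after T2 ends, so T2 has no further overlaps.
T5 starts after T3 ends, so T3 has no further overlaps.
T4 starts before T5 ends → T5 and T4 overlap.
T6 starts after T5 ends, so T5 has no further overlaps.
T6 starts after T4 ends, so T4 has no further overlaps.
T7 starts after T6 ends, so T6 has no further overlaps.
T8 starts after T7 ends, so T7 has no further overlaps.
T9 starts before T8 ends → T8 and T9 overlap.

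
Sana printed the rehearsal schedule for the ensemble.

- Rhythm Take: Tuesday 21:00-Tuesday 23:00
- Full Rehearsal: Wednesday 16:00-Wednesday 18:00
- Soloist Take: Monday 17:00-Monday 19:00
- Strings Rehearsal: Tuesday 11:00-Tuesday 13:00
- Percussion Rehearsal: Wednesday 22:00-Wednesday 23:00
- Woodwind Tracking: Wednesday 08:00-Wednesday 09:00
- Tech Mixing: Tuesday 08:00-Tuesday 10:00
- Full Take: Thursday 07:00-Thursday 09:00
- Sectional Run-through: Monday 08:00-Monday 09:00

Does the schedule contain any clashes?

Check each pair: they overlap iff neither finishes before the other starts.
Sorted by start: Sectional Run-through, Soloist Take, Tech Mixing, Strings Rehearsal, Rhythm Take, Woodwind Tracking, Full Rehearsal, Percussion Rehearsal, Full Take.
Soloist Take starts after Sectional Run-through ends — done with Sectional Run-through.
Tech Mixing starts after Soloist Take ends — done with Soloist Take.
Strings Rehearsal starts after Tech Mixing ends — done with Tech Mixing.
Rhythm Take starts after Strings Rehearsal ends — done with Strings Rehearsal.
Woodwind Tracking starts after Rhythm Take ends — done with Rhythm Take.
Full Rehearsal starts after Woodwind Tracking ends — done with Woodwind Tracking.
Percussion Rehearsal starts after Full Rehearsal ends — done with Full Rehearsal.
Full Take starts after Percussion Rehearsal ends.
Every pair is clear; the schedule has no overlaps.

No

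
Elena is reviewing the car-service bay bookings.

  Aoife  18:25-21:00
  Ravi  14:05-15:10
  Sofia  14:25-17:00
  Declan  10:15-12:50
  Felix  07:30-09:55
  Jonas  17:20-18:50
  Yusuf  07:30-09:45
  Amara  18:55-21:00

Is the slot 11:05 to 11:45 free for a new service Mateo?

No — it overlaps Declan

Yusuf: ends 09:45 at or before Mateo starts 11:05 → clear.
Felix: ends 09:55 at or before Mateo starts 11:05 → clear.
Declan: starts 10:15 before Mateo ends 11:45, and ends 12:50 after Mateo starts 11:05 → overlap.
Ravi: starts 14:05 at or after Mateo ends 11:45 → clear.
Sofia: starts 14:25 at or after Mateo ends 11:45 → clear.
Jonas: starts 17:20 at or after Mateo ends 11:45 → clear.
Aoife: starts 18:25 at or after Mateo ends 11:45 → clear.
Amara: starts 18:55 at or after Mateo ends 11:45 → clear.
Mateo overlaps Declan.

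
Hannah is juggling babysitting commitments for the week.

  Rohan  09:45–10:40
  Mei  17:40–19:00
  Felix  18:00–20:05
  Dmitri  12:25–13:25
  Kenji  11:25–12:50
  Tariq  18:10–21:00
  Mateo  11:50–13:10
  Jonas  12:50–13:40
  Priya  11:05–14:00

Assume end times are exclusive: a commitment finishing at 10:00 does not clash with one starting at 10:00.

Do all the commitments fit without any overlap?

No

Sorted by start: Rohan, Priya, Kenji, Mateo, Dmitri, Jonas, Mei, Felix, Tariq.
Priya starts after Rohan ends, so nothing later overlaps Rohan either.
Kenji starts before Priya ends → Priya and Kenji overlap.
That's a conflict, so the schedule is not conflict-free.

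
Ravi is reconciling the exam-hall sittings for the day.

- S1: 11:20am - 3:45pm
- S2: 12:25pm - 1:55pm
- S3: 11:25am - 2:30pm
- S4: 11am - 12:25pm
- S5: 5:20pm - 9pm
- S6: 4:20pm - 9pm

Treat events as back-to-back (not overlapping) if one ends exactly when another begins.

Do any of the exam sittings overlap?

Yes

Sorted by start: S4, S1, S3, S2, S6, S5.
S1 starts before S4 ends → S4 and S1 overlap.
That's a conflict, so the schedule is not conflict-free.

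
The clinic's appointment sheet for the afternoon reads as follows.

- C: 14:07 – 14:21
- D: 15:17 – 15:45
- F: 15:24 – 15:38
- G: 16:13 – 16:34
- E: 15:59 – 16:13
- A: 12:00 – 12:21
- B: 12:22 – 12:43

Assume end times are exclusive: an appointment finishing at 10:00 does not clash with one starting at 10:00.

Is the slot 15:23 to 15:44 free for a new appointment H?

A: ends 12:21 at or before H starts 15:23 → clear.
B: ends 12:43 at or before H starts 15:23 → clear.
C: ends 14:21 at or before H starts 15:23 → clear.
D: starts 15:17 before H ends 15:44, and ends 15:45 after H starts 15:23 → overlap.
F: starts 15:24 before H ends 15:44, and ends 15:38 after H starts 15:23 → overlap.
E: starts 15:59 at or after H ends 15:44 → clear.
G: starts 16:13 at or after H ends 15:44 → clear.
H overlaps D, F.

No — it overlaps D, F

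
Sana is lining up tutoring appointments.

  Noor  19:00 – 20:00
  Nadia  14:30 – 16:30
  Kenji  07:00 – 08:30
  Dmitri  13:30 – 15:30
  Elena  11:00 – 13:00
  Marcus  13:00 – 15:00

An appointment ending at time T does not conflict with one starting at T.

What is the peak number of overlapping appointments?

Walk through starts and ends in time order (an end at T is processed before a start at T):
07:00 start Kenji → 1
08:30 end Kenji → 0
11:00 start Elena → 1
13:00 end Elena → 0
13:00 start Marcus → 1
13:30 start Dmitri → 2
14:30 start Nadia → 3
15:00 end Marcus → 2
15:30 end Dmitri → 1
16:30 end Nadia → 0
19:00 start Noor → 1
20:00 end Noor → 0
Peak is 3, at 14:30 (Dmitri, Marcus, Nadia).

3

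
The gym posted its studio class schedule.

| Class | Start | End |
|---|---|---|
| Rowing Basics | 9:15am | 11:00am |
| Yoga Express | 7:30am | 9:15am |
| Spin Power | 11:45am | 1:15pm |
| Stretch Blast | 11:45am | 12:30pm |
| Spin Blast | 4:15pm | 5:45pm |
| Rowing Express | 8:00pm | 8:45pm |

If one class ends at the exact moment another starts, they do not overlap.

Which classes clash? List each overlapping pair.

Spin Power & Stretch Blast

Sorted by start: Yoga Express, Rowing Basics, Spin Power, Stretch Blast, Spin Blast, Rowing Express.
Rowing Basics starts exactly when Yoga Express ends (back-to-back, no overlap); Yoga Express is clear from here.
Spin Power starts after Rowing Basics ends; Rowing Basics is clear from here.
Stretch Blast starts before Spin Power ends → Spin Power and Stretch Blast overlap.
Spin Blast starts after Spin Power ends; Spin Power is clear from here.
Spin Blast starts after Stretch Blast ends; Stretch Blast is clear from here.
Rowing Express starts after Spin Blast ends.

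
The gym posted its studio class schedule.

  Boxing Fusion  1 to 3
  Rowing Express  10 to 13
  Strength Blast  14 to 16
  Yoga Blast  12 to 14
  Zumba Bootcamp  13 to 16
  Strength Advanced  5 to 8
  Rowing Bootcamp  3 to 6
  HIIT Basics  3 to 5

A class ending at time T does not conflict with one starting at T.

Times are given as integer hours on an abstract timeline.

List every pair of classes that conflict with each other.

HIIT Basics & Rowing Bootcamp, Rowing Bootcamp & Strength Advanced, Rowing Express & Yoga Blast, Strength Blast & Zumba Bootcamp, Yoga Blast & Zumba Bootcamp

Sorted by start: Boxing Fusion, Rowing Bootcamp, HIIT Basics, Strength Advanced, Rowing Express, Yoga Blast, Zumba Bootcamp, Strength Blast.
Rowing Bootcamp starts exactly when Boxing Fusion ends (back-to-back, no overlap), so Boxing Fusion has no further overlaps.
HIIT Basics starts before Rowing Bootcamp ends → Rowing Bootcamp and HIIT Basics overlap.
Strength Advanced starts before Rowing Bootcamp ends → Rowing Bootcamp and Strength Advanced overlap.
Rowing Express starts after Rowing Bootcamp ends, so Rowing Bootcamp has no further overlaps.
Strength Advanced starts exactly when HIIT Basics ends (back-to-back, no overlap), so HIIT Basics has no further overlaps.
Rowing Express starts after Strength Advanced ends, so Strength Advanced has no further overlaps.
Yoga Blast starts before Rowing Express ends → Rowing Express and Yoga Blast overlap.
Zumba Bootcamp starts exactly when Rowing Express ends (back-to-back, no overlap), so Rowing Express has no further overlaps.
Zumba Bootcamp starts before Yoga Blast ends → Yoga Blast and Zumba Bootcamp overlap.
Strength Blast starts exactly when Yoga Blast ends (back-to-back, no overlap).
Strength Blast starts before Zumba Bootcamp ends → Zumba Bootcamp and Strength Blast overlap.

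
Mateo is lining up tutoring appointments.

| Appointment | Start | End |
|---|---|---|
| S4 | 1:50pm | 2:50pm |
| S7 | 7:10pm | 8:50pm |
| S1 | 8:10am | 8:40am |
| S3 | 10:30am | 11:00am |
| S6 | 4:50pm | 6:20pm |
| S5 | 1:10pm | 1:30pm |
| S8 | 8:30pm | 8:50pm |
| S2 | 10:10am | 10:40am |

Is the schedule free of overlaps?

No

Check each pair: they overlap iff neither finishes before the other starts.
Sorted by start: S1, S2, S3, S5, S4, S6, S7, S8.
S2 starts after S1 ends — done with S1.
S3 starts before S2 ends → S2 and S3 overlap.
That's a conflict, so the schedule is not conflict-free.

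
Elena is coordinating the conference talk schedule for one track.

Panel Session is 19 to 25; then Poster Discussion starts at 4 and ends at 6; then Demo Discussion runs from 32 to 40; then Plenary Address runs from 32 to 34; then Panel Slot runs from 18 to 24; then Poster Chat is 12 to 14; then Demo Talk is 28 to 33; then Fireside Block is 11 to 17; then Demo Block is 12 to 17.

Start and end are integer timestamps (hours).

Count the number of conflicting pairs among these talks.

7

Sorted by start: Poster Discussion, Fireside Block, Demo Block, Poster Chat, Panel Slot, Panel Session, Demo Talk, Plenary Address, Demo Discussion.
Fireside Block starts after Poster Discussion ends, so Poster Discussion has no further overlaps.
Demo Block starts before Fireside Block ends → Fireside Block and Demo Block overlap.
Poster Chat starts before Fireside Block ends → Fireside Block and Poster Chat overlap.
Panel Slot starts after Fireside Block ends, so Fireside Block has no further overlaps.
Poster Chat starts before Demo Block ends → Demo Block and Poster Chat overlap.
Panel Slot starts after Demo Block ends, so Demo Block has no further overlaps.
Panel Slot starts after Poster Chat ends, so Poster Chat has no further overlaps.
Panel Session starts before Panel Slot ends → Panel Slot and Panel Session overlap.
Demo Talk starts after Panel Slot ends, so Panel Slot has no further overlaps.
Demo Talk starts after Panel Session ends, so Panel Session has no further overlaps.
Plenary Address starts before Demo Talk ends → Demo Talk and Plenary Address overlap.
Demo Discussion starts before Demo Talk ends → Demo Talk and Demo Discussion overlap.
Demo Discussion starts before Plenary Address ends → Plenary Address and Demo Discussion overlap.
Overlapping pairs: Demo Block & Fireside Block, Demo Block & Poster Chat, Demo Discussion & Demo Talk, Demo Discussion & Plenary Address, Demo Talk & Plenary Address, Fireside Block & Poster Chat, Panel Session & Panel Slot — 7 in total.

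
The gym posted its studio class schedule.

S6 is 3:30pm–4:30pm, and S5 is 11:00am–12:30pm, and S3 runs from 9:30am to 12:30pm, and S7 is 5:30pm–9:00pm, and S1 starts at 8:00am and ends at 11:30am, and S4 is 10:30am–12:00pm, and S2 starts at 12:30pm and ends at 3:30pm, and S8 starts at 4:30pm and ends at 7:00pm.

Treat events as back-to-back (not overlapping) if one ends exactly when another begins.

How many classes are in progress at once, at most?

4

Sort all start/end points and keep a running count:
8:00am start S1 → 1
9:30am start S3 → 2
10:30am start S4 → 3
11:00am start S5 → 4
11:30am end S1 → 3
12:00pm end S4 → 2
12:30pm end S3 → 1
12:30pm end S5 → 0
12:30pm start S2 → 1
3:30pm end S2 → 0
3:30pm start S6 → 1
4:30pm end S6 → 0
4:30pm start S8 → 1
5:30pm start S7 → 2
7:00pm end S8 → 1
9:00pm end S7 → 0
Peak is 4, at 11:00am (S1, S3, S4, S5).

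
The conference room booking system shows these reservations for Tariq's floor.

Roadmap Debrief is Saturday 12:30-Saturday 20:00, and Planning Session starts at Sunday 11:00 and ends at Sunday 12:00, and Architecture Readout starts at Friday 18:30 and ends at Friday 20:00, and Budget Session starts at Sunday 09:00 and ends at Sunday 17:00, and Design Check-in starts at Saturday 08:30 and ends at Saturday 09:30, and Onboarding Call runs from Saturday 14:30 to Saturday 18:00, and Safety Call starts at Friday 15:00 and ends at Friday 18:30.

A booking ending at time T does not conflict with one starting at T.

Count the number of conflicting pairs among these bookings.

Sorted by start: Safety Call, Architecture Readout, Design Check-in, Roadmap Debrief, Onboarding Call, Budget Session, Planning Session.
Architecture Readout starts exactly when Safety Call ends (back-to-back, no overlap) — done with Safety Call.
Design Check-in starts after Architecture Readout ends — done with Architecture Readout.
Roadmap Debrief starts after Design Check-in ends — done with Design Check-in.
Onboarding Call starts before Roadmap Debrief ends → Roadmap Debrief and Onboarding Call overlap.
Budget Session starts after Roadmap Debrief ends — done with Roadmap Debrief.
Budget Session starts after Onboarding Call ends — done with Onboarding Call.
Planning Session starts before Budget Session ends → Budget Session and Planning Session overlap.
Overlapping pairs: Budget Session & Planning Session, Onboarding Call & Roadmap Debrief — 2 in total.

2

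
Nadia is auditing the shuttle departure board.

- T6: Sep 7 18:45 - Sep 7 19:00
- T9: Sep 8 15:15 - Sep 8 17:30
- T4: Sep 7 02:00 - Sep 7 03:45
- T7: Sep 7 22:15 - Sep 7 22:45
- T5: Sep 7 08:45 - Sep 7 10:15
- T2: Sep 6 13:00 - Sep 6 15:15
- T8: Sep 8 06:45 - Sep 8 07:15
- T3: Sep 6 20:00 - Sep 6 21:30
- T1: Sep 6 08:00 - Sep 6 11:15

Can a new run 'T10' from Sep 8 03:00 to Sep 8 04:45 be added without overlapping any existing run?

Yes — the slot is free

T1: ends Sep 6 11:15 at or before T10 starts Sep 8 03:00 → clear.
T2: ends Sep 6 15:15 at or before T10 starts Sep 8 03:00 → clear.
T3: ends Sep 6 21:30 at or before T10 starts Sep 8 03:00 → clear.
T4: ends Sep 7 03:45 at or before T10 starts Sep 8 03:00 → clear.
T5: ends Sep 7 10:15 at or before T10 starts Sep 8 03:00 → clear.
T6: ends Sep 7 19:00 at or before T10 starts Sep 8 03:00 → clear.
T7: ends Sep 7 22:45 at or before T10 starts Sep 8 03:00 → clear.
T8: starts Sep 8 06:45 at or after T10 ends Sep 8 04:45 → clear.
T9: starts Sep 8 15:15 at or after T10 ends Sep 8 04:45 → clear.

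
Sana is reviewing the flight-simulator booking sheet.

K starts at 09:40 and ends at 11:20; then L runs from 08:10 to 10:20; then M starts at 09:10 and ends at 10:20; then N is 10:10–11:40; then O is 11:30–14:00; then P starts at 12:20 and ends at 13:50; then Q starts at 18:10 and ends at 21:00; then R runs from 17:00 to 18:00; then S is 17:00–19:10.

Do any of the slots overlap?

Sorted by start: L, M, K, N, O, P, R, S, Q.
M starts before L ends → L and M overlap.
That's a conflict, so the schedule is not conflict-free.

Yes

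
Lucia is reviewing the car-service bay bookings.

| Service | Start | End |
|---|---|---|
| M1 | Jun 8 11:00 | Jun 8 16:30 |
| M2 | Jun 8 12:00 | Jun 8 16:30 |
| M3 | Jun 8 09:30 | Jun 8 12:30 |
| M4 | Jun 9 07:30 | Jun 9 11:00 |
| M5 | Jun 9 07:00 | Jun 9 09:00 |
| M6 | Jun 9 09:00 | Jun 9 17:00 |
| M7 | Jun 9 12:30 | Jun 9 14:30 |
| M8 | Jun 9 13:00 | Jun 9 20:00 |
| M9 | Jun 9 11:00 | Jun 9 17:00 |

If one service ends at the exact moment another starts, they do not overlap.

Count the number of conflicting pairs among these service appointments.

Sorted by start: M3, M1, M2, M5, M4, M6, M9, M7, M8.
M1 starts before M3 ends → M3 and M1 overlap.
M2 starts before M3 ends → M3 and M2 overlap.
M5 starts after M3 ends, so nothing later overlaps M3 either.
M2 starts before M1 ends → M1 and M2 overlap.
M5 starts after M1 ends, so nothing later overlaps M1 either.
M5 starts after M2 ends, so nothing later overlaps M2 either.
M4 starts before M5 ends → M5 and M4 overlap.
M6 starts exactly when M5 ends (back-to-back, no overlap), so nothing later overlaps M5 either.
M6 starts before M4 ends → M4 and M6 overlap.
M9 starts exactly when M4 ends (back-to-back, no overlap), so nothing later overlaps M4 either.
M9 starts before M6 ends → M6 and M9 overlap.
M7 starts before M6 ends → M6 and M7 overlap.
M8 starts before M6 ends → M6 and M8 overlap.
M7 starts before M9 ends → M9 and M7 overlap.
M8 starts before M9 ends → M9 and M8 overlap.
M8 starts before M7 ends → M7 and M8 overlap.
Overlapping pairs: M1 & M2, M1 & M3, M2 & M3, M4 & M5, M4 & M6, M6 & M7, M6 & M8, M6 & M9, M7 & M8, M7 & M9, M8 & M9 — 11 in total.

11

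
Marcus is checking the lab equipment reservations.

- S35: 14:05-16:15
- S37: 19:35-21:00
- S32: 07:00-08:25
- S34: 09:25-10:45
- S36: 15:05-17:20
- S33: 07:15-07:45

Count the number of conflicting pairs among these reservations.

Sorted by start: S32, S33, S34, S35, S36, S37.
S33 starts before S32 ends → S32 and S33 overlap.
S34 starts after S32 ends; S32 is clear from here.
S34 starts after S33 ends; S33 is clear from here.
S35 starts after S34 ends; S34 is clear from here.
S36 starts before S35 ends → S35 and S36 overlap.
S37 starts after S35 ends.
S37 starts after S36 ends.
Overlapping pairs: S32 & S33, S35 & S36 — 2 in total.

2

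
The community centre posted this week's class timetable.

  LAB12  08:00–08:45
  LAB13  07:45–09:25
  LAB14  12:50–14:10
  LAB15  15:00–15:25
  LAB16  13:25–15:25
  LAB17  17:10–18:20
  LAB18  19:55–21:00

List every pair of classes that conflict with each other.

LAB12 & LAB13, LAB14 & LAB16, LAB15 & LAB16

Sorted by start: LAB13, LAB12, LAB14, LAB16, LAB15, LAB17, LAB18.
LAB12 starts before LAB13 ends → LAB13 and LAB12 overlap.
LAB14 starts after LAB13 ends — done with LAB13.
LAB14 starts after LAB12 ends — done with LAB12.
LAB16 starts before LAB14 ends → LAB14 and LAB16 overlap.
LAB15 starts after LAB14 ends — done with LAB14.
LAB15 starts before LAB16 ends → LAB16 and LAB15 overlap.
LAB17 starts after LAB16 ends — done with LAB16.
LAB17 starts after LAB15 ends — done with LAB15.
LAB18 starts after LAB17 ends.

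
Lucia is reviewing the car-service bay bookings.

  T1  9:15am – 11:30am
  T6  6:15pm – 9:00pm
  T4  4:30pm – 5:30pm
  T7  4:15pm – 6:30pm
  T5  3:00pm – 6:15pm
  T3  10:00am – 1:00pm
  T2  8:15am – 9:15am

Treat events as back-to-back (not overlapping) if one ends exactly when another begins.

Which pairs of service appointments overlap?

T1 & T3, T4 & T5, T4 & T7, T5 & T7, T6 & T7

Sorted by start: T2, T1, T3, T5, T7, T4, T6.
T1 starts exactly when T2 ends (back-to-back, no overlap) — done with T2.
T3 starts before T1 ends → T1 and T3 overlap.
T5 starts after T1 ends — done with T1.
T5 starts after T3 ends — done with T3.
T7 starts before T5 ends → T5 and T7 overlap.
T4 starts before T5 ends → T5 and T4 overlap.
T6 starts exactly when T5 ends (back-to-back, no overlap).
T4 starts before T7 ends → T7 and T4 overlap.
T6 starts before T7 ends → T7 and T6 overlap.
T6 starts after T4 ends.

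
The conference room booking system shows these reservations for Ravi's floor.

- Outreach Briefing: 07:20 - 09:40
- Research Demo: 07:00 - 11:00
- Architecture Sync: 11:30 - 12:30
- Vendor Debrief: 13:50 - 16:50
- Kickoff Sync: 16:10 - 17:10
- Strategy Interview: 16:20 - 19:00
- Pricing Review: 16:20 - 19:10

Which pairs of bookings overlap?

Kickoff Sync & Pricing Review, Kickoff Sync & Strategy Interview, Kickoff Sync & Vendor Debrief, Outreach Briefing & Research Demo, Pricing Review & Strategy Interview, Pricing Review & Vendor Debrief, Strategy Interview & Vendor Debrief

Sorted by start: Research Demo, Outreach Briefing, Architecture Sync, Vendor Debrief, Kickoff Sync, Strategy Interview, Pricing Review.
Outreach Briefing starts before Research Demo ends → Research Demo and Outreach Briefing overlap.
Architecture Sync starts after Research Demo ends, so nothing later overlaps Research Demo either.
Architecture Sync starts after Outreach Briefing ends, so nothing later overlaps Outreach Briefing either.
Vendor Debrief starts after Architecture Sync ends, so nothing later overlaps Architecture Sync either.
Kickoff Sync starts before Vendor Debrief ends → Vendor Debrief and Kickoff Sync overlap.
Strategy Interview starts before Vendor Debrief ends → Vendor Debrief and Strategy Interview overlap.
Pricing Review starts before Vendor Debrief ends → Vendor Debrief and Pricing Review overlap.
Strategy Interview starts before Kickoff Sync ends → Kickoff Sync and Strategy Interview overlap.
Pricing Review starts before Kickoff Sync ends → Kickoff Sync and Pricing Review overlap.
Pricing Review starts before Strategy Interview ends → Strategy Interview and Pricing Review overlap.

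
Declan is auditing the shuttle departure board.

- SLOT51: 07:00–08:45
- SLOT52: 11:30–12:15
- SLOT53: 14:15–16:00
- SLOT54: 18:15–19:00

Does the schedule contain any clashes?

Check each pair: they overlap iff neither finishes before the other starts.
Sorted by start: SLOT51, SLOT52, SLOT53, SLOT54.
SLOT52 starts after SLOT51 ends, so SLOT51 has no further overlaps.
SLOT53 starts after SLOT52 ends, so SLOT52 has no further overlaps.
SLOT54 starts after SLOT53 ends.
Every pair is clear; the schedule has no overlaps.

No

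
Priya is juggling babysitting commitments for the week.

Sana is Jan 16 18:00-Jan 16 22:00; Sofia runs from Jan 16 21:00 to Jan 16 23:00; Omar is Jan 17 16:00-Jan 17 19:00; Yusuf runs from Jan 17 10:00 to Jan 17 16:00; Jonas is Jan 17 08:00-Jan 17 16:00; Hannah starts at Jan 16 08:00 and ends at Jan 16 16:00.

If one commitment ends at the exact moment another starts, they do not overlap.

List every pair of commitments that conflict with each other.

Jonas & Yusuf, Sana & Sofia

Sorted by start: Hannah, Sana, Sofia, Jonas, Yusuf, Omar.
Sana starts after Hannah ends — done with Hannah.
Sofia starts before Sana ends → Sana and Sofia overlap.
Jonas starts after Sana ends — done with Sana.
Jonas starts after Sofia ends — done with Sofia.
Yusuf starts before Jonas ends → Jonas and Yusuf overlap.
Omar starts exactly when Jonas ends (back-to-back, no overlap).
Omar starts exactly when Yusuf ends (back-to-back, no overlap).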